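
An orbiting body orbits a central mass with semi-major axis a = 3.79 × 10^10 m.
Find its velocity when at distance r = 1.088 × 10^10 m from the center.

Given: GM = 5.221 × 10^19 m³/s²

Vis-viva: v = √(GM · (2/r − 1/a)).
2/r − 1/a = 2/1.088e+10 − 1/3.79e+10 = 1.57438e-10 m⁻¹.
v = √(5.221e+19 · 1.57438e-10) m/s ≈ 9.066e+04 m/s = 90.66 km/s.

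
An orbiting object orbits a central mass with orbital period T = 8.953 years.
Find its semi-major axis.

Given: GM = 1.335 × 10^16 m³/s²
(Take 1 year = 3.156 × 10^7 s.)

Convert to SI: T = 8.953 years = 2.82557e+08 s.
Invert Kepler's third law: a = (GM · T² / (4π²))^(1/3).
Substituting T = 2.82557e+08 s and GM = 1.335e+16 m³/s²:
a = (1.335e+16 · (2.82557e+08)² / (4π²))^(1/3) m
a ≈ 3e+10 m = 30 Gm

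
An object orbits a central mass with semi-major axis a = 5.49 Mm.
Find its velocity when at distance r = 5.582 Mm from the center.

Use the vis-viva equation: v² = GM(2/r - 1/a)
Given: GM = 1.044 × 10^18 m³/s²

Convert to SI: a = 5.49 Mm = 5.49e+06 m; r = 5.582 Mm = 5.582e+06 m.
Vis-viva: v = √(GM · (2/r − 1/a)).
2/r − 1/a = 2/5.582e+06 − 1/5.49e+06 = 1.76145e-07 m⁻¹.
v = √(1.044e+18 · 1.76145e-07) m/s ≈ 4.288e+05 m/s = 428.8 km/s.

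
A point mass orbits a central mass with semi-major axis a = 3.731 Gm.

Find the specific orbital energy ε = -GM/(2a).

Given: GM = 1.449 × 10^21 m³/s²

Convert to SI: a = 3.731 Gm = 3.731e+09 m.
ε = −GM / (2a).
ε = −1.449e+21 / (2 · 3.731e+09) J/kg ≈ -1.942e+11 J/kg = -194.2 GJ/kg.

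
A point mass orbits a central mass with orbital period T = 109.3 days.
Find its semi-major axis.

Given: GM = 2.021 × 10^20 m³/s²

Convert to SI: T = 109.3 days = 9.44352e+06 s.
Invert Kepler's third law: a = (GM · T² / (4π²))^(1/3).
Substituting T = 9.44352e+06 s and GM = 2.021e+20 m³/s²:
a = (2.021e+20 · (9.44352e+06)² / (4π²))^(1/3) m
a ≈ 7.7e+10 m = 77 Gm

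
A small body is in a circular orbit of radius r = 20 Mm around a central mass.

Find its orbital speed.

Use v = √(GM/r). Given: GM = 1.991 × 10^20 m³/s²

Convert to SI: r = 20 Mm = 2e+07 m.
For a circular orbit, gravity supplies the centripetal force, so v = √(GM / r).
v = √(1.991e+20 / 2e+07) m/s ≈ 3.155e+06 m/s = 3155 km/s.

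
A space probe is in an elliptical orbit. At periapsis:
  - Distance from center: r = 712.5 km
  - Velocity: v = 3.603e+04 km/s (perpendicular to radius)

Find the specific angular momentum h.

Convert to SI: r = 712.5 km = 712500 m; v = 3.603e+04 km/s = 3.603e+07 m/s.
With v perpendicular to r, h = r · v.
h = 712500 · 3.603e+07 m²/s ≈ 2.567e+13 m²/s.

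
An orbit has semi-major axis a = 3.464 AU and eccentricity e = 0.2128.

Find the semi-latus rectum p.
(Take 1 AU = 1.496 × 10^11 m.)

Convert to SI: a = 3.464 AU = 5.18214e+11 m.
p = a (1 − e²).
p = 5.18214e+11 · (1 − (0.2128)²) = 5.18214e+11 · 0.954716 ≈ 4.947e+11 m = 3.307 AU.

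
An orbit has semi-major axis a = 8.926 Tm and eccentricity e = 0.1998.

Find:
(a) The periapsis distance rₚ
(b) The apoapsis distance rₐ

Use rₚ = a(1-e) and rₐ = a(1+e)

Convert to SI: a = 8.926 Tm = 8.926e+12 m.
(a) rₚ = a(1 − e) = 8.926e+12 · (1 − 0.1998) = 8.926e+12 · 0.8002 ≈ 7.143e+12 m = 7.143 Tm.
(b) rₐ = a(1 + e) = 8.926e+12 · (1 + 0.1998) = 8.926e+12 · 1.1998 ≈ 1.071e+13 m = 10.71 Tm.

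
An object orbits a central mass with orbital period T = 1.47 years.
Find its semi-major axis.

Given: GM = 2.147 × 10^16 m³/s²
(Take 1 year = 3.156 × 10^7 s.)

Convert to SI: T = 1.47 years = 4.63932e+07 s.
Invert Kepler's third law: a = (GM · T² / (4π²))^(1/3).
Substituting T = 4.63932e+07 s and GM = 2.147e+16 m³/s²:
a = (2.147e+16 · (4.63932e+07)² / (4π²))^(1/3) m
a ≈ 1.054e+10 m = 1.054 × 10^10 m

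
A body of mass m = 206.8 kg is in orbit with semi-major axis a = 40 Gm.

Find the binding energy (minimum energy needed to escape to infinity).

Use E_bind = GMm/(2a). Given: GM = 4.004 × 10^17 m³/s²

Convert to SI: a = 40 Gm = 4e+10 m.
Total orbital energy is E = −GMm/(2a); binding energy is E_bind = −E = GMm/(2a).
E_bind = 4.004e+17 · 206.8 / (2 · 4e+10) J ≈ 1.035e+09 J = 1.035 GJ.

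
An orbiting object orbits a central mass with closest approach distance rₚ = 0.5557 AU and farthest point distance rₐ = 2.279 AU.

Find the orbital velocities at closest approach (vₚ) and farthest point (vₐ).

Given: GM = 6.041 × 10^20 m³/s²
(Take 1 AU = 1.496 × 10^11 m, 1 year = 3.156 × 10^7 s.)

Convert to SI: rₚ = 0.5557 AU = 8.31327e+10 m; rₐ = 2.279 AU = 3.40938e+11 m.
Use the vis-viva equation v² = GM(2/r − 1/a) with a = (rₚ + rₐ)/2 = (8.31327e+10 + 3.40938e+11)/2 = 2.12036e+11 m.
vₚ = √(GM · (2/rₚ − 1/a)) = √(6.041e+20 · (2/8.31327e+10 − 1/2.12036e+11)) m/s ≈ 1.081e+05 m/s = 22.8 AU/year.
vₐ = √(GM · (2/rₐ − 1/a)) = √(6.041e+20 · (2/3.40938e+11 − 1/2.12036e+11)) m/s ≈ 2.636e+04 m/s = 5.56 AU/year.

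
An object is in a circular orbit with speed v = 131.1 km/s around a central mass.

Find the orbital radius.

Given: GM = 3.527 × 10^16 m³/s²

Convert to SI: v = 131.1 km/s = 131100 m/s.
For a circular orbit, v² = GM / r, so r = GM / v².
r = 3.527e+16 / (131100)² m ≈ 2.052e+06 m = 2.052 × 10^6 m.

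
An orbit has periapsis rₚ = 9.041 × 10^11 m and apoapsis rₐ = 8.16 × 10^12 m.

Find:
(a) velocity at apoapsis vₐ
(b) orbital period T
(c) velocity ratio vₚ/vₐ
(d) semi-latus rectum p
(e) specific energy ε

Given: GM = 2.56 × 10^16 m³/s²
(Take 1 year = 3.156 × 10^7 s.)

(a) With a = (rₚ + rₐ)/2 = 4.53205e+12 m, vₐ = √(GM (2/rₐ − 1/a)) = √(2.56e+16 · (2/8.16e+12 − 1/4.53205e+12)) m/s ≈ 25.02 m/s
(b) With a = (rₚ + rₐ)/2 = 4.53205e+12 m, T = 2π √(a³/GM) = 2π √((4.53205e+12)³/2.56e+16) s ≈ 3.789e+11 s
(c) Conservation of angular momentum (rₚvₚ = rₐvₐ) gives vₚ/vₐ = rₐ/rₚ = 8.16e+12/9.041e+11 ≈ 9.026
(d) From a = (rₚ + rₐ)/2 = 4.53205e+12 m and e = (rₐ − rₚ)/(rₐ + rₚ) = 0.80051, p = a(1 − e²) = 4.53205e+12 · (1 − (0.80051)²) ≈ 1.628e+12 m
(e) With a = (rₚ + rₐ)/2 = 4.53205e+12 m, ε = −GM/(2a) = −2.56e+16/(2 · 4.53205e+12) J/kg ≈ -2824 J/kg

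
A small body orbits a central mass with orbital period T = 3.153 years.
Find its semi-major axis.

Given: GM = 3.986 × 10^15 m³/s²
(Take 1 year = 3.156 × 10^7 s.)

Convert to SI: T = 3.153 years = 9.95087e+07 s.
Invert Kepler's third law: a = (GM · T² / (4π²))^(1/3).
Substituting T = 9.95087e+07 s and GM = 3.986e+15 m³/s²:
a = (3.986e+15 · (9.95087e+07)² / (4π²))^(1/3) m
a ≈ 9.999e+09 m = 9.999 Gm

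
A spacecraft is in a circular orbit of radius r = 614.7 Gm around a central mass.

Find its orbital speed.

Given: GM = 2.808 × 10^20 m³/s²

Convert to SI: r = 614.7 Gm = 6.147e+11 m.
For a circular orbit, gravity supplies the centripetal force, so v = √(GM / r).
v = √(2.808e+20 / 6.147e+11) m/s ≈ 2.137e+04 m/s = 21.37 km/s.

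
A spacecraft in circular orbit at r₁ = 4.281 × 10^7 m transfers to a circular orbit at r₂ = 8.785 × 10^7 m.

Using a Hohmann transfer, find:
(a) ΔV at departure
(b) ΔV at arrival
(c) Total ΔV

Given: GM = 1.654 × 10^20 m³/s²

Transfer semi-major axis: a_t = (r₁ + r₂)/2 = (4.281e+07 + 8.785e+07)/2 = 6.533e+07 m.
Circular speeds: v₁ = √(GM/r₁) = 1.9656e+06 m/s, v₂ = √(GM/r₂) = 1.37214e+06 m/s.
Transfer speeds (vis-viva v² = GM(2/r − 1/a_t)): v₁ᵗ = 2.27934e+06 m/s, v₂ᵗ = 1.11074e+06 m/s.
(a) ΔV₁ = |v₁ᵗ − v₁| ≈ 3.137e+05 m/s = 313.7 km/s.
(b) ΔV₂ = |v₂ − v₂ᵗ| ≈ 2.614e+05 m/s = 261.4 km/s.
(c) ΔV_total = ΔV₁ + ΔV₂ ≈ 5.751e+05 m/s = 575.1 km/s.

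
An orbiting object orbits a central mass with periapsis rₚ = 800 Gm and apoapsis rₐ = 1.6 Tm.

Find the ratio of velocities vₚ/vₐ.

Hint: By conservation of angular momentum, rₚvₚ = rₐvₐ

Convert to SI: rₚ = 800 Gm = 8e+11 m; rₐ = 1.6 Tm = 1.6e+12 m.
Conservation of angular momentum gives rₚvₚ = rₐvₐ, so vₚ/vₐ = rₐ/rₚ.
vₚ/vₐ = 1.6e+12 / 8e+11 ≈ 2.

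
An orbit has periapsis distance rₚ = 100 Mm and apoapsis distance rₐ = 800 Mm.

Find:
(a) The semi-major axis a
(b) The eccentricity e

Convert to SI: rₚ = 100 Mm = 1e+08 m; rₐ = 800 Mm = 8e+08 m.
(a) a = (rₚ + rₐ) / 2 = (1e+08 + 8e+08) / 2 ≈ 4.5e+08 m = 450 Mm.
(b) e = (rₐ − rₚ) / (rₐ + rₚ) = (8e+08 − 1e+08) / (8e+08 + 1e+08) ≈ 0.7778.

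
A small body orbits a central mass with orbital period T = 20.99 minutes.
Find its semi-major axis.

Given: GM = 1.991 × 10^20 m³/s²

Convert to SI: T = 20.99 minutes = 1259.4 s.
Invert Kepler's third law: a = (GM · T² / (4π²))^(1/3).
Substituting T = 1259.4 s and GM = 1.991e+20 m³/s²:
a = (1.991e+20 · (1259.4)² / (4π²))^(1/3) m
a ≈ 2e+08 m = 200 Mm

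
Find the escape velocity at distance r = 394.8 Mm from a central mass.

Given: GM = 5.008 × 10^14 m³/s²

Convert to SI: r = 394.8 Mm = 3.948e+08 m.
Escape velocity comes from setting total energy to zero: ½v² − GM/r = 0 ⇒ v_esc = √(2GM / r).
v_esc = √(2 · 5.008e+14 / 3.948e+08) m/s ≈ 1593 m/s = 1.593 km/s.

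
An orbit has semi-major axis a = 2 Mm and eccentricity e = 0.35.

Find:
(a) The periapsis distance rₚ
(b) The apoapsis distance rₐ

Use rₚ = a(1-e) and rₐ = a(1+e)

Convert to SI: a = 2 Mm = 2e+06 m.
(a) rₚ = a(1 − e) = 2e+06 · (1 − 0.35) = 2e+06 · 0.65 ≈ 1.3e+06 m = 1.3 Mm.
(b) rₐ = a(1 + e) = 2e+06 · (1 + 0.35) = 2e+06 · 1.35 ≈ 2.7e+06 m = 2.7 Mm.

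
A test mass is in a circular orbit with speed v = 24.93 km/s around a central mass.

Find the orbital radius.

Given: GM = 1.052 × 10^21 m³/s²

Convert to SI: v = 24.93 km/s = 24930 m/s.
For a circular orbit, v² = GM / r, so r = GM / v².
r = 1.052e+21 / (24930)² m ≈ 1.693e+12 m = 1.693 Tm.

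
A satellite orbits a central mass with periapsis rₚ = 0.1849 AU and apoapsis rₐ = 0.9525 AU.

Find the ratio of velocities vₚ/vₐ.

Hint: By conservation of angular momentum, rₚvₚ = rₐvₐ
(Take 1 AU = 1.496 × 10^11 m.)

Convert to SI: rₚ = 0.1849 AU = 2.7661e+10 m; rₐ = 0.9525 AU = 1.42494e+11 m.
Conservation of angular momentum gives rₚvₚ = rₐvₐ, so vₚ/vₐ = rₐ/rₚ.
vₚ/vₐ = 1.42494e+11 / 2.7661e+10 ≈ 5.151.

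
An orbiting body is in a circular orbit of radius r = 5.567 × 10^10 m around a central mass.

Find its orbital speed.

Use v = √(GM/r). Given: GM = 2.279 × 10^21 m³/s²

For a circular orbit, gravity supplies the centripetal force, so v = √(GM / r).
v = √(2.279e+21 / 5.567e+10) m/s ≈ 2.023e+05 m/s = 202.3 km/s.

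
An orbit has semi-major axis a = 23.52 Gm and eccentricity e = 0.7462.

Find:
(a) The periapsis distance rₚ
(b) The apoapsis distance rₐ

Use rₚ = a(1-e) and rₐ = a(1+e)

Convert to SI: a = 23.52 Gm = 2.352e+10 m.
(a) rₚ = a(1 − e) = 2.352e+10 · (1 − 0.7462) = 2.352e+10 · 0.2538 ≈ 5.969e+09 m = 5.969 Gm.
(b) rₐ = a(1 + e) = 2.352e+10 · (1 + 0.7462) = 2.352e+10 · 1.7462 ≈ 4.107e+10 m = 41.07 Gm.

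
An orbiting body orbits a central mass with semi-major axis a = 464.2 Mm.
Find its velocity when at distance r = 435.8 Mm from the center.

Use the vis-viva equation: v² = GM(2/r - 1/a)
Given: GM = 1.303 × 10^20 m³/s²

Convert to SI: a = 464.2 Mm = 4.642e+08 m; r = 435.8 Mm = 4.358e+08 m.
Vis-viva: v = √(GM · (2/r − 1/a)).
2/r − 1/a = 2/4.358e+08 − 1/4.642e+08 = 2.43502e-09 m⁻¹.
v = √(1.303e+20 · 2.43502e-09) m/s ≈ 5.633e+05 m/s = 563.3 km/s.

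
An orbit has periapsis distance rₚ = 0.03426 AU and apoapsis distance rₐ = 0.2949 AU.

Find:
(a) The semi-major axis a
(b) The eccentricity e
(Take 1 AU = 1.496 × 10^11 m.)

Convert to SI: rₚ = 0.03426 AU = 5.1253e+09 m; rₐ = 0.2949 AU = 4.4117e+10 m.
(a) a = (rₚ + rₐ) / 2 = (5.1253e+09 + 4.4117e+10) / 2 ≈ 2.462e+10 m = 0.1646 AU.
(b) e = (rₐ − rₚ) / (rₐ + rₚ) = (4.4117e+10 − 5.1253e+09) / (4.4117e+10 + 5.1253e+09) ≈ 0.7918.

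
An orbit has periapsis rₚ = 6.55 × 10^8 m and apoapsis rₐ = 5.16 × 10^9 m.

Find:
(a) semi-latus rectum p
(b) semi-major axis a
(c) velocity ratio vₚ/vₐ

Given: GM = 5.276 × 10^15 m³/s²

(a) From a = (rₚ + rₐ)/2 = 2.9075e+09 m and e = (rₐ − rₚ)/(rₐ + rₚ) = 0.774721, p = a(1 − e²) = 2.9075e+09 · (1 − (0.774721)²) ≈ 1.162e+09 m
(b) a = (rₚ + rₐ)/2 = (6.55e+08 + 5.16e+09)/2 ≈ 2.908e+09 m
(c) Conservation of angular momentum (rₚvₚ = rₐvₐ) gives vₚ/vₐ = rₐ/rₚ = 5.16e+09/6.55e+08 ≈ 7.878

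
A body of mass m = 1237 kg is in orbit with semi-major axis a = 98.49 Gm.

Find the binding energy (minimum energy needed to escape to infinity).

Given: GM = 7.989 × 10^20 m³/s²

Convert to SI: a = 98.49 Gm = 9.849e+10 m.
Total orbital energy is E = −GMm/(2a); binding energy is E_bind = −E = GMm/(2a).
E_bind = 7.989e+20 · 1237 / (2 · 9.849e+10) J ≈ 5.017e+12 J = 5.017 TJ.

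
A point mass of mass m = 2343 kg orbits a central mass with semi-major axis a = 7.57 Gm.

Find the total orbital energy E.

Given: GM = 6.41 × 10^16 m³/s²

Convert to SI: a = 7.57 Gm = 7.57e+09 m.
E = −GMm / (2a).
E = −6.41e+16 · 2343 / (2 · 7.57e+09) J ≈ -9.92e+09 J = -9.92 GJ.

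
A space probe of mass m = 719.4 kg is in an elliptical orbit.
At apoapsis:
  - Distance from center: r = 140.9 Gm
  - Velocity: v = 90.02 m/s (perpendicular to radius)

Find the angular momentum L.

Convert to SI: r = 140.9 Gm = 1.409e+11 m.
Since v is perpendicular to r, L = m · v · r.
L = 719.4 · 90.02 · 1.409e+11 kg·m²/s ≈ 9.125e+15 kg·m²/s.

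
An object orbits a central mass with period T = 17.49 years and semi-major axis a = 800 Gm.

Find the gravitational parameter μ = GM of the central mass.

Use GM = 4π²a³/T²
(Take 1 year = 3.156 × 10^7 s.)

Convert to SI: T = 17.49 years = 5.51984e+08 s; a = 800 Gm = 8e+11 m.
GM = 4π² · a³ / T².
GM = 4π² · (8e+11)³ / (5.51984e+08)² m³/s² ≈ 6.634e+19 m³/s² = 6.634 × 10^19 m³/s².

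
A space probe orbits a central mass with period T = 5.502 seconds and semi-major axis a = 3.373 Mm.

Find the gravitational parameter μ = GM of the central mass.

Convert to SI: a = 3.373 Mm = 3.373e+06 m.
GM = 4π² · a³ / T².
GM = 4π² · (3.373e+06)³ / (5.502)² m³/s² ≈ 5.005e+19 m³/s² = 5.005 × 10^19 m³/s².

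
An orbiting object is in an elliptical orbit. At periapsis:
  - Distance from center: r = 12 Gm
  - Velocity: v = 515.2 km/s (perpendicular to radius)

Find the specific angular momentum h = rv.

Convert to SI: r = 12 Gm = 1.2e+10 m; v = 515.2 km/s = 515200 m/s.
With v perpendicular to r, h = r · v.
h = 1.2e+10 · 515200 m²/s ≈ 6.182e+15 m²/s.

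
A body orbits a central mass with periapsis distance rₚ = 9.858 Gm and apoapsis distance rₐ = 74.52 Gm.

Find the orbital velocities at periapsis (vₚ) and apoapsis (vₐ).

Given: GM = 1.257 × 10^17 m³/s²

Convert to SI: rₚ = 9.858 Gm = 9.858e+09 m; rₐ = 74.52 Gm = 7.452e+10 m.
Use the vis-viva equation v² = GM(2/r − 1/a) with a = (rₚ + rₐ)/2 = (9.858e+09 + 7.452e+10)/2 = 4.2189e+10 m.
vₚ = √(GM · (2/rₚ − 1/a)) = √(1.257e+17 · (2/9.858e+09 − 1/4.2189e+10)) m/s ≈ 4746 m/s = 4.746 km/s.
vₐ = √(GM · (2/rₐ − 1/a)) = √(1.257e+17 · (2/7.452e+10 − 1/4.2189e+10)) m/s ≈ 627.8 m/s = 627.8 m/s.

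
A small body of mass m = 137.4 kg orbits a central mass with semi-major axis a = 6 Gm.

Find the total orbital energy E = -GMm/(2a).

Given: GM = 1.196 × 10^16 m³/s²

Convert to SI: a = 6 Gm = 6e+09 m.
E = −GMm / (2a).
E = −1.196e+16 · 137.4 / (2 · 6e+09) J ≈ -1.369e+08 J = -136.9 MJ.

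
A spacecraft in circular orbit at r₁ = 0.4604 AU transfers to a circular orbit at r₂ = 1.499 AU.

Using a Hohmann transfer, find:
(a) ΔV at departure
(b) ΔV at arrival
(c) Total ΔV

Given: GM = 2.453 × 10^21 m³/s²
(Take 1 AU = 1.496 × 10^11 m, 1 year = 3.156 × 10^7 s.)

Convert to SI: r₁ = 0.4604 AU = 6.88758e+10 m; r₂ = 1.499 AU = 2.2425e+11 m.
Transfer semi-major axis: a_t = (r₁ + r₂)/2 = (6.88758e+10 + 2.2425e+11)/2 = 1.46563e+11 m.
Circular speeds: v₁ = √(GM/r₁) = 188719 m/s, v₂ = √(GM/r₂) = 104588 m/s.
Transfer speeds (vis-viva v² = GM(2/r − 1/a_t)): v₁ᵗ = 233437 m/s, v₂ᵗ = 71697.4 m/s.
(a) ΔV₁ = |v₁ᵗ − v₁| ≈ 4.472e+04 m/s = 9.434 AU/year.
(b) ΔV₂ = |v₂ − v₂ᵗ| ≈ 3.289e+04 m/s = 6.939 AU/year.
(c) ΔV_total = ΔV₁ + ΔV₂ ≈ 7.761e+04 m/s = 16.37 AU/year.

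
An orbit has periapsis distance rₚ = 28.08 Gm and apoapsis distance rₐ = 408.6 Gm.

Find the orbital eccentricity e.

Convert to SI: rₚ = 28.08 Gm = 2.808e+10 m; rₐ = 408.6 Gm = 4.086e+11 m.
e = (rₐ − rₚ) / (rₐ + rₚ).
e = (4.086e+11 − 2.808e+10) / (4.086e+11 + 2.808e+10) = 3.8052e+11 / 4.3668e+11 ≈ 0.8714.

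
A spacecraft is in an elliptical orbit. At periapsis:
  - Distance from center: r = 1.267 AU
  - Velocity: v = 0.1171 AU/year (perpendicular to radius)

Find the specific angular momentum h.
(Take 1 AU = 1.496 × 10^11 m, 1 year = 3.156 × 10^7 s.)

Convert to SI: r = 1.267 AU = 1.89543e+11 m; v = 0.1171 AU/year = 555.075 m/s.
With v perpendicular to r, h = r · v.
h = 1.89543e+11 · 555.075 m²/s ≈ 1.052e+14 m²/s.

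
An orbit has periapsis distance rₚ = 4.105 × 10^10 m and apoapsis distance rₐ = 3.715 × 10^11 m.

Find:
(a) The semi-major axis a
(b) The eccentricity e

(a) a = (rₚ + rₐ) / 2 = (4.105e+10 + 3.715e+11) / 2 ≈ 2.063e+11 m = 2.063 × 10^11 m.
(b) e = (rₐ − rₚ) / (rₐ + rₚ) = (3.715e+11 − 4.105e+10) / (3.715e+11 + 4.105e+10) ≈ 0.801.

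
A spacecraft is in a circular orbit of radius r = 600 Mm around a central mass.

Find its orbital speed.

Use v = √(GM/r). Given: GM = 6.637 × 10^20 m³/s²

Convert to SI: r = 600 Mm = 6e+08 m.
For a circular orbit, gravity supplies the centripetal force, so v = √(GM / r).
v = √(6.637e+20 / 6e+08) m/s ≈ 1.052e+06 m/s = 1052 km/s.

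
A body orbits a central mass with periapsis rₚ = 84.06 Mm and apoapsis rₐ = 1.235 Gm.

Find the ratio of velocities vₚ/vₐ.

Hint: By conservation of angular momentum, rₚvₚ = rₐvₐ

Convert to SI: rₚ = 84.06 Mm = 8.406e+07 m; rₐ = 1.235 Gm = 1.235e+09 m.
Conservation of angular momentum gives rₚvₚ = rₐvₐ, so vₚ/vₐ = rₐ/rₚ.
vₚ/vₐ = 1.235e+09 / 8.406e+07 ≈ 14.69.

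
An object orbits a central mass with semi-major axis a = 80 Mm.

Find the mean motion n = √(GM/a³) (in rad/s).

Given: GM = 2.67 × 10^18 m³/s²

Convert to SI: a = 80 Mm = 8e+07 m.
n = √(GM / a³).
n = √(2.67e+18 / (8e+07)³) rad/s ≈ 0.002284 rad/s.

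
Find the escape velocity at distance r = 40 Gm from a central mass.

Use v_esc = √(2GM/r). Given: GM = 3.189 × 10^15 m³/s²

Convert to SI: r = 40 Gm = 4e+10 m.
Escape velocity comes from setting total energy to zero: ½v² − GM/r = 0 ⇒ v_esc = √(2GM / r).
v_esc = √(2 · 3.189e+15 / 4e+10) m/s ≈ 399.3 m/s = 399.3 m/s.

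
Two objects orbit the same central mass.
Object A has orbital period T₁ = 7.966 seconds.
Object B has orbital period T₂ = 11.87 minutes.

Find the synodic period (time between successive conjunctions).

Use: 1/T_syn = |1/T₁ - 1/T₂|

Convert to SI: T₂ = 11.87 minutes = 712.2 s.
T_syn = |T₁ · T₂ / (T₁ − T₂)|.
T_syn = |7.966 · 712.2 / (7.966 − 712.2)| s ≈ 8.056 s = 8.056 seconds.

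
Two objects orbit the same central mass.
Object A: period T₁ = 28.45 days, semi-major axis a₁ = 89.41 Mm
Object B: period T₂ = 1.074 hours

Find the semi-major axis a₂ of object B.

Convert to SI: T₁ = 28.45 days = 2.45808e+06 s; a₁ = 89.41 Mm = 8.941e+07 m; T₂ = 1.074 hours = 3866.4 s.
Kepler's third law: (T₁/T₂)² = (a₁/a₂)³ ⇒ a₂ = a₁ · (T₂/T₁)^(2/3).
T₂/T₁ = 3866.4 / 2.45808e+06 = 0.00157293.
a₂ = 8.941e+07 · (0.00157293)^(2/3) m ≈ 1.209e+06 m = 1.209 Mm.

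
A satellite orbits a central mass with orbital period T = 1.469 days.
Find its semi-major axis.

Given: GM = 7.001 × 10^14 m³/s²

Convert to SI: T = 1.469 days = 126922 s.
Invert Kepler's third law: a = (GM · T² / (4π²))^(1/3).
Substituting T = 126922 s and GM = 7.001e+14 m³/s²:
a = (7.001e+14 · (126922)² / (4π²))^(1/3) m
a ≈ 6.586e+07 m = 6.586 × 10^7 m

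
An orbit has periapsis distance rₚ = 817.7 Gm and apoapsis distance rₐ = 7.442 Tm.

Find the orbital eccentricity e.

Convert to SI: rₚ = 817.7 Gm = 8.177e+11 m; rₐ = 7.442 Tm = 7.442e+12 m.
e = (rₐ − rₚ) / (rₐ + rₚ).
e = (7.442e+12 − 8.177e+11) / (7.442e+12 + 8.177e+11) = 6.6243e+12 / 8.2597e+12 ≈ 0.802.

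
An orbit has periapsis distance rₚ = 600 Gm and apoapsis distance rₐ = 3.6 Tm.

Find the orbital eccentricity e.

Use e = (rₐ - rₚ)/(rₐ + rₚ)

Convert to SI: rₚ = 600 Gm = 6e+11 m; rₐ = 3.6 Tm = 3.6e+12 m.
e = (rₐ − rₚ) / (rₐ + rₚ).
e = (3.6e+12 − 6e+11) / (3.6e+12 + 6e+11) = 3e+12 / 4.2e+12 ≈ 0.7143.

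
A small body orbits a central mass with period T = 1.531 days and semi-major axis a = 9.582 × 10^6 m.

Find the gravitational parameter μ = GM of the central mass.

Convert to SI: T = 1.531 days = 132278 s.
GM = 4π² · a³ / T².
GM = 4π² · (9.582e+06)³ / (132278)² m³/s² ≈ 1.985e+12 m³/s² = 1.985 × 10^12 m³/s².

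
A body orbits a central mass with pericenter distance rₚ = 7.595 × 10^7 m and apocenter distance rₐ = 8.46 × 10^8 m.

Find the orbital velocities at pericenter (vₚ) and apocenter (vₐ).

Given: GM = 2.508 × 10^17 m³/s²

Use the vis-viva equation v² = GM(2/r − 1/a) with a = (rₚ + rₐ)/2 = (7.595e+07 + 8.46e+08)/2 = 4.60975e+08 m.
vₚ = √(GM · (2/rₚ − 1/a)) = √(2.508e+17 · (2/7.595e+07 − 1/4.60975e+08)) m/s ≈ 7.785e+04 m/s = 77.85 km/s.
vₐ = √(GM · (2/rₐ − 1/a)) = √(2.508e+17 · (2/8.46e+08 − 1/4.60975e+08)) m/s ≈ 6989 m/s = 6.989 km/s.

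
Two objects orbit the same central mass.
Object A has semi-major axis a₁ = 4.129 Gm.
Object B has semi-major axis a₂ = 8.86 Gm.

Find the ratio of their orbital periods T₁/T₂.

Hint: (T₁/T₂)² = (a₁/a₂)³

Convert to SI: a₁ = 4.129 Gm = 4.129e+09 m; a₂ = 8.86 Gm = 8.86e+09 m.
From Kepler's third law, (T₁/T₂)² = (a₁/a₂)³, so T₁/T₂ = (a₁/a₂)^(3/2).
a₁/a₂ = 4.129e+09 / 8.86e+09 = 0.466027.
T₁/T₂ = (0.466027)^(3/2) ≈ 0.3181.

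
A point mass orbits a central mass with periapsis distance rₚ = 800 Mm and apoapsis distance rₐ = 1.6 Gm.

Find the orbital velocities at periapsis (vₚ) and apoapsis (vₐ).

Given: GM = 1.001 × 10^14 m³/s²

Convert to SI: rₚ = 800 Mm = 8e+08 m; rₐ = 1.6 Gm = 1.6e+09 m.
Use the vis-viva equation v² = GM(2/r − 1/a) with a = (rₚ + rₐ)/2 = (8e+08 + 1.6e+09)/2 = 1.2e+09 m.
vₚ = √(GM · (2/rₚ − 1/a)) = √(1.001e+14 · (2/8e+08 − 1/1.2e+09)) m/s ≈ 408.5 m/s = 408.5 m/s.
vₐ = √(GM · (2/rₐ − 1/a)) = √(1.001e+14 · (2/1.6e+09 − 1/1.2e+09)) m/s ≈ 204.2 m/s = 204.2 m/s.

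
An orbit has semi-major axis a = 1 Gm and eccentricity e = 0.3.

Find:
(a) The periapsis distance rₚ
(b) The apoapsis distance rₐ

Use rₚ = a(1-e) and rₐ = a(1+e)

Convert to SI: a = 1 Gm = 1e+09 m.
(a) rₚ = a(1 − e) = 1e+09 · (1 − 0.3) = 1e+09 · 0.7 ≈ 7e+08 m = 700 Mm.
(b) rₐ = a(1 + e) = 1e+09 · (1 + 0.3) = 1e+09 · 1.3 ≈ 1.3e+09 m = 1.3 Gm.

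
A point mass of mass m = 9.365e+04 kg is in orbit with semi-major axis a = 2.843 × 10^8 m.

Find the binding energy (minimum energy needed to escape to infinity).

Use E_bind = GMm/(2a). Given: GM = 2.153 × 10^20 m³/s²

Total orbital energy is E = −GMm/(2a); binding energy is E_bind = −E = GMm/(2a).
E_bind = 2.153e+20 · 9.365e+04 / (2 · 2.843e+08) J ≈ 3.546e+16 J = 35.46 PJ.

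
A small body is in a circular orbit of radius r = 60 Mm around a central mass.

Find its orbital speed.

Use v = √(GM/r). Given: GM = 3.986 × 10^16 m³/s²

Convert to SI: r = 60 Mm = 6e+07 m.
For a circular orbit, gravity supplies the centripetal force, so v = √(GM / r).
v = √(3.986e+16 / 6e+07) m/s ≈ 2.577e+04 m/s = 25.77 km/s.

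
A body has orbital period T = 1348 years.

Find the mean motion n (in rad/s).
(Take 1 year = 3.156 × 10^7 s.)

Convert to SI: T = 1348 years = 4.25429e+10 s.
n = 2π / T.
n = 2π / 4.25429e+10 s ≈ 1.477e-10 rad/s.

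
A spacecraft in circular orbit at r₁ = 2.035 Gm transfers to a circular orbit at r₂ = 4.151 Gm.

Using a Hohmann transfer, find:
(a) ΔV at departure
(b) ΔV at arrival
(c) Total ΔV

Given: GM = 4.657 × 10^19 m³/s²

Convert to SI: r₁ = 2.035 Gm = 2.035e+09 m; r₂ = 4.151 Gm = 4.151e+09 m.
Transfer semi-major axis: a_t = (r₁ + r₂)/2 = (2.035e+09 + 4.151e+09)/2 = 3.093e+09 m.
Circular speeds: v₁ = √(GM/r₁) = 151276 m/s, v₂ = √(GM/r₂) = 105920 m/s.
Transfer speeds (vis-viva v² = GM(2/r − 1/a_t)): v₁ᵗ = 175250 m/s, v₂ᵗ = 85915 m/s.
(a) ΔV₁ = |v₁ᵗ − v₁| ≈ 2.397e+04 m/s = 23.97 km/s.
(b) ΔV₂ = |v₂ − v₂ᵗ| ≈ 2e+04 m/s = 20 km/s.
(c) ΔV_total = ΔV₁ + ΔV₂ ≈ 4.398e+04 m/s = 43.98 km/s.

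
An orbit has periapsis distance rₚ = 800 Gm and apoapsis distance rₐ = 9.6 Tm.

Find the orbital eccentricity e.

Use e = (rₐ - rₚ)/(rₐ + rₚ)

Convert to SI: rₚ = 800 Gm = 8e+11 m; rₐ = 9.6 Tm = 9.6e+12 m.
e = (rₐ − rₚ) / (rₐ + rₚ).
e = (9.6e+12 − 8e+11) / (9.6e+12 + 8e+11) = 8.8e+12 / 1.04e+13 ≈ 0.8462.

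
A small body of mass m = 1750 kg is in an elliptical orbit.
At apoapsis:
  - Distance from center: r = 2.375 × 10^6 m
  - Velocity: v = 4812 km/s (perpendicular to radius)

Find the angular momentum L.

Convert to SI: v = 4812 km/s = 4.812e+06 m/s.
Since v is perpendicular to r, L = m · v · r.
L = 1750 · 4.812e+06 · 2.375e+06 kg·m²/s ≈ 2e+16 kg·m²/s.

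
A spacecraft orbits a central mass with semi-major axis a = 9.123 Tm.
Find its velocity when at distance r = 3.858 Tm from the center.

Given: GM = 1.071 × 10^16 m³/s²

Convert to SI: a = 9.123 Tm = 9.123e+12 m; r = 3.858 Tm = 3.858e+12 m.
Vis-viva: v = √(GM · (2/r − 1/a)).
2/r − 1/a = 2/3.858e+12 − 1/9.123e+12 = 4.0879e-13 m⁻¹.
v = √(1.071e+16 · 4.0879e-13) m/s ≈ 66.17 m/s = 66.17 m/s.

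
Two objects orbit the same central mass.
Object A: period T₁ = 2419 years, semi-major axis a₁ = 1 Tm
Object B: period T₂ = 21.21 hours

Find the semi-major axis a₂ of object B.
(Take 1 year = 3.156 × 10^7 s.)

Convert to SI: T₁ = 2419 years = 7.63436e+10 s; a₁ = 1 Tm = 1e+12 m; T₂ = 21.21 hours = 76356 s.
Kepler's third law: (T₁/T₂)² = (a₁/a₂)³ ⇒ a₂ = a₁ · (T₂/T₁)^(2/3).
T₂/T₁ = 76356 / 7.63436e+10 = 1.00016e-06.
a₂ = 1e+12 · (1.00016e-06)^(2/3) m ≈ 1e+08 m = 100 Mm.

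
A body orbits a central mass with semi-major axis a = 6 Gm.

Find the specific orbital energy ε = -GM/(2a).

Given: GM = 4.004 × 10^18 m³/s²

Convert to SI: a = 6 Gm = 6e+09 m.
ε = −GM / (2a).
ε = −4.004e+18 / (2 · 6e+09) J/kg ≈ -3.337e+08 J/kg = -333.7 MJ/kg.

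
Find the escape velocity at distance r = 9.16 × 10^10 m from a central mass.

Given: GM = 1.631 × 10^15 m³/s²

Escape velocity comes from setting total energy to zero: ½v² − GM/r = 0 ⇒ v_esc = √(2GM / r).
v_esc = √(2 · 1.631e+15 / 9.16e+10) m/s ≈ 188.7 m/s = 188.7 m/s.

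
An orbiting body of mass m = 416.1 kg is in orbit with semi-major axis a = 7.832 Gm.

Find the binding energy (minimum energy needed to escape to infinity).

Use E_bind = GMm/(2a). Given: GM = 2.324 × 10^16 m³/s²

Convert to SI: a = 7.832 Gm = 7.832e+09 m.
Total orbital energy is E = −GMm/(2a); binding energy is E_bind = −E = GMm/(2a).
E_bind = 2.324e+16 · 416.1 / (2 · 7.832e+09) J ≈ 6.173e+08 J = 617.3 MJ.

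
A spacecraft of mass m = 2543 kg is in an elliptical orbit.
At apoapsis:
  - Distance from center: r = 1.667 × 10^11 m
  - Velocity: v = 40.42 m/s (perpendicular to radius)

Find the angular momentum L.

Since v is perpendicular to r, L = m · v · r.
L = 2543 · 40.42 · 1.667e+11 kg·m²/s ≈ 1.713e+16 kg·m²/s.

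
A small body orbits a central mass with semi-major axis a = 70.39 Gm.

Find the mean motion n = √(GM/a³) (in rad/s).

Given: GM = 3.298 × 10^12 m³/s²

Convert to SI: a = 70.39 Gm = 7.039e+10 m.
n = √(GM / a³).
n = √(3.298e+12 / (7.039e+10)³) rad/s ≈ 9.724e-11 rad/s.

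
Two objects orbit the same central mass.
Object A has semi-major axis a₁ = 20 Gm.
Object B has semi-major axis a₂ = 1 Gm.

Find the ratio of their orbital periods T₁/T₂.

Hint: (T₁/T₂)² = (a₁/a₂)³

Convert to SI: a₁ = 20 Gm = 2e+10 m; a₂ = 1 Gm = 1e+09 m.
From Kepler's third law, (T₁/T₂)² = (a₁/a₂)³, so T₁/T₂ = (a₁/a₂)^(3/2).
a₁/a₂ = 2e+10 / 1e+09 = 20.
T₁/T₂ = (20)^(3/2) ≈ 89.44.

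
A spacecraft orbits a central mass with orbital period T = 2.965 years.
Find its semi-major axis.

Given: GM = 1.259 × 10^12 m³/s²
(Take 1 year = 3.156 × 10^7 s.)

Convert to SI: T = 2.965 years = 9.35754e+07 s.
Invert Kepler's third law: a = (GM · T² / (4π²))^(1/3).
Substituting T = 9.35754e+07 s and GM = 1.259e+12 m³/s²:
a = (1.259e+12 · (9.35754e+07)² / (4π²))^(1/3) m
a ≈ 6.536e+08 m = 653.6 Mm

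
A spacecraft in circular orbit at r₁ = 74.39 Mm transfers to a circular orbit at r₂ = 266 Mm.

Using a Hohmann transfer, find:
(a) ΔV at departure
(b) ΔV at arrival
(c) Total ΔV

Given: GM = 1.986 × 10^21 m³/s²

Convert to SI: r₁ = 74.39 Mm = 7.439e+07 m; r₂ = 266 Mm = 2.66e+08 m.
Transfer semi-major axis: a_t = (r₁ + r₂)/2 = (7.439e+07 + 2.66e+08)/2 = 1.70195e+08 m.
Circular speeds: v₁ = √(GM/r₁) = 5.16693e+06 m/s, v₂ = √(GM/r₂) = 2.73243e+06 m/s.
Transfer speeds (vis-viva v² = GM(2/r − 1/a_t)): v₁ᵗ = 6.45951e+06 m/s, v₂ᵗ = 1.80648e+06 m/s.
(a) ΔV₁ = |v₁ᵗ − v₁| ≈ 1.293e+06 m/s = 1293 km/s.
(b) ΔV₂ = |v₂ − v₂ᵗ| ≈ 9.26e+05 m/s = 926 km/s.
(c) ΔV_total = ΔV₁ + ΔV₂ ≈ 2.219e+06 m/s = 2219 km/s.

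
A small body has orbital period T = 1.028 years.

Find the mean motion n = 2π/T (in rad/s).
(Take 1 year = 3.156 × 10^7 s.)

Convert to SI: T = 1.028 years = 3.24437e+07 s.
n = 2π / T.
n = 2π / 3.24437e+07 s ≈ 1.937e-07 rad/s.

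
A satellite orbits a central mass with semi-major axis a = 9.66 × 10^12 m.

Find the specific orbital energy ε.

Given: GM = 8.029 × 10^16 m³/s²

ε = −GM / (2a).
ε = −8.029e+16 / (2 · 9.66e+12) J/kg ≈ -4156 J/kg = -4.156 kJ/kg.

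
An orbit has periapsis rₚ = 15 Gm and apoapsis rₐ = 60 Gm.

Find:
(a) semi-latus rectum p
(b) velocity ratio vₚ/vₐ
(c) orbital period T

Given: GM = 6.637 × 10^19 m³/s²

Convert to SI: rₚ = 15 Gm = 1.5e+10 m; rₐ = 60 Gm = 6e+10 m.
(a) From a = (rₚ + rₐ)/2 = 3.75e+10 m and e = (rₐ − rₚ)/(rₐ + rₚ) = 0.6, p = a(1 − e²) = 3.75e+10 · (1 − (0.6)²) ≈ 2.4e+10 m
(b) Conservation of angular momentum (rₚvₚ = rₐvₐ) gives vₚ/vₐ = rₐ/rₚ = 6e+10/1.5e+10 ≈ 4
(c) With a = (rₚ + rₐ)/2 = 3.75e+10 m, T = 2π √(a³/GM) = 2π √((3.75e+10)³/6.637e+19) s ≈ 5.601e+06 s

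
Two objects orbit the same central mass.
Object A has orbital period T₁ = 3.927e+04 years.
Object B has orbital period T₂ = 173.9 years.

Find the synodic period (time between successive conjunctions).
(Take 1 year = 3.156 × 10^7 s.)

Convert to SI: T₁ = 3.927e+04 years = 1.23936e+12 s; T₂ = 173.9 years = 5.48828e+09 s.
T_syn = |T₁ · T₂ / (T₁ − T₂)|.
T_syn = |1.23936e+12 · 5.48828e+09 / (1.23936e+12 − 5.48828e+09)| s ≈ 5.513e+09 s = 174.7 years.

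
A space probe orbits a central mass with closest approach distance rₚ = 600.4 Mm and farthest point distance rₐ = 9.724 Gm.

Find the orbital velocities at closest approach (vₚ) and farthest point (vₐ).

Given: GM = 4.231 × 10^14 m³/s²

Convert to SI: rₚ = 600.4 Mm = 6.004e+08 m; rₐ = 9.724 Gm = 9.724e+09 m.
Use the vis-viva equation v² = GM(2/r − 1/a) with a = (rₚ + rₐ)/2 = (6.004e+08 + 9.724e+09)/2 = 5.1622e+09 m.
vₚ = √(GM · (2/rₚ − 1/a)) = √(4.231e+14 · (2/6.004e+08 − 1/5.1622e+09)) m/s ≈ 1152 m/s = 1.152 km/s.
vₐ = √(GM · (2/rₐ − 1/a)) = √(4.231e+14 · (2/9.724e+09 − 1/5.1622e+09)) m/s ≈ 71.14 m/s = 71.14 m/s.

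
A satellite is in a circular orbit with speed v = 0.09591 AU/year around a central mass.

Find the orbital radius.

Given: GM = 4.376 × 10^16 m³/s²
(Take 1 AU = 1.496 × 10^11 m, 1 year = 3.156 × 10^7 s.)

Convert to SI: v = 0.09591 AU/year = 454.63 m/s.
For a circular orbit, v² = GM / r, so r = GM / v².
r = 4.376e+16 / (454.63)² m ≈ 2.117e+11 m = 1.415 AU.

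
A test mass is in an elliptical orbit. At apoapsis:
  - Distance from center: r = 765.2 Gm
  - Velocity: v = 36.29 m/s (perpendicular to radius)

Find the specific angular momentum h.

Convert to SI: r = 765.2 Gm = 7.652e+11 m.
With v perpendicular to r, h = r · v.
h = 7.652e+11 · 36.29 m²/s ≈ 2.777e+13 m²/s.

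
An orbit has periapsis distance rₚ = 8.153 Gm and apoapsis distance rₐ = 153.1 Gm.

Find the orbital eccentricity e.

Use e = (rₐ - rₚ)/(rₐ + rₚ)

Convert to SI: rₚ = 8.153 Gm = 8.153e+09 m; rₐ = 153.1 Gm = 1.531e+11 m.
e = (rₐ − rₚ) / (rₐ + rₚ).
e = (1.531e+11 − 8.153e+09) / (1.531e+11 + 8.153e+09) = 1.44947e+11 / 1.61253e+11 ≈ 0.8989.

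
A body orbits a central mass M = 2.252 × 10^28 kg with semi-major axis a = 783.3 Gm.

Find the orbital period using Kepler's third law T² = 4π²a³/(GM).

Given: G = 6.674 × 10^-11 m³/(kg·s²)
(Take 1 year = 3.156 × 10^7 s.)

Convert to SI: a = 783.3 Gm = 7.833e+11 m.
GM = G · M = 6.674e-11 · 2.252e+28 = 1.50298e+18 m³/s².
Kepler's third law: T = 2π √(a³ / GM).
Substituting a = 7.833e+11 m and GM = 1.50298e+18 m³/s²:
T = 2π √((7.833e+11)³ / 1.50298e+18) s
T ≈ 3.553e+09 s = 112.6 years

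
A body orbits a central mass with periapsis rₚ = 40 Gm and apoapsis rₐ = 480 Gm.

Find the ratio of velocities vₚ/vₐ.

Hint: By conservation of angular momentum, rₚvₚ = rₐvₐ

Convert to SI: rₚ = 40 Gm = 4e+10 m; rₐ = 480 Gm = 4.8e+11 m.
Conservation of angular momentum gives rₚvₚ = rₐvₐ, so vₚ/vₐ = rₐ/rₚ.
vₚ/vₐ = 4.8e+11 / 4e+10 ≈ 12.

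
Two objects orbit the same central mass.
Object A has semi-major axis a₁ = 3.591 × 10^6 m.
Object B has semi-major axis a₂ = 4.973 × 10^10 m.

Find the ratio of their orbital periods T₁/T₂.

From Kepler's third law, (T₁/T₂)² = (a₁/a₂)³, so T₁/T₂ = (a₁/a₂)^(3/2).
a₁/a₂ = 3.591e+06 / 4.973e+10 = 7.22099e-05.
T₁/T₂ = (7.22099e-05)^(3/2) ≈ 6.136e-07.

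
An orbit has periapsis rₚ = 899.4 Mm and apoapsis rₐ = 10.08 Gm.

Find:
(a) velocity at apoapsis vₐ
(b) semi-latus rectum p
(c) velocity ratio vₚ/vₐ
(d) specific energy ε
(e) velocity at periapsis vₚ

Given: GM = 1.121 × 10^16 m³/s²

Convert to SI: rₚ = 899.4 Mm = 8.994e+08 m; rₐ = 10.08 Gm = 1.008e+10 m.
(a) With a = (rₚ + rₐ)/2 = 5.4897e+09 m, vₐ = √(GM (2/rₐ − 1/a)) = √(1.121e+16 · (2/1.008e+10 − 1/5.4897e+09)) m/s ≈ 426.8 m/s
(b) From a = (rₚ + rₐ)/2 = 5.4897e+09 m and e = (rₐ − rₚ)/(rₐ + rₚ) = 0.836166, p = a(1 − e²) = 5.4897e+09 · (1 − (0.836166)²) ≈ 1.651e+09 m
(c) Conservation of angular momentum (rₚvₚ = rₐvₐ) gives vₚ/vₐ = rₐ/rₚ = 1.008e+10/8.994e+08 ≈ 11.21
(d) With a = (rₚ + rₐ)/2 = 5.4897e+09 m, ε = −GM/(2a) = −1.121e+16/(2 · 5.4897e+09) J/kg ≈ -1.021e+06 J/kg
(e) With a = (rₚ + rₐ)/2 = 5.4897e+09 m, vₚ = √(GM (2/rₚ − 1/a)) = √(1.121e+16 · (2/8.994e+08 − 1/5.4897e+09)) m/s ≈ 4784 m/s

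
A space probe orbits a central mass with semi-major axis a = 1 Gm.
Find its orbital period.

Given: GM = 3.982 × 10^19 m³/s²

Convert to SI: a = 1 Gm = 1e+09 m.
Kepler's third law: T = 2π √(a³ / GM).
Substituting a = 1e+09 m and GM = 3.982e+19 m³/s²:
T = 2π √((1e+09)³ / 3.982e+19) s
T ≈ 3.149e+04 s = 8.746 hours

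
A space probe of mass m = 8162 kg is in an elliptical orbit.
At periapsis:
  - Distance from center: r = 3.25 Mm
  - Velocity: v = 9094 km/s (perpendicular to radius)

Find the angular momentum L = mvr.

Convert to SI: r = 3.25 Mm = 3.25e+06 m; v = 9094 km/s = 9.094e+06 m/s.
Since v is perpendicular to r, L = m · v · r.
L = 8162 · 9.094e+06 · 3.25e+06 kg·m²/s ≈ 2.412e+17 kg·m²/s.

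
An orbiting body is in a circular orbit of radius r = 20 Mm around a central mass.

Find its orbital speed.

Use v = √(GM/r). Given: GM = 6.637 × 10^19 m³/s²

Convert to SI: r = 20 Mm = 2e+07 m.
For a circular orbit, gravity supplies the centripetal force, so v = √(GM / r).
v = √(6.637e+19 / 2e+07) m/s ≈ 1.822e+06 m/s = 1822 km/s.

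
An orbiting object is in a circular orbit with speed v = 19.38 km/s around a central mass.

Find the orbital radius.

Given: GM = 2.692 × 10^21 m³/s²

Convert to SI: v = 19.38 km/s = 19380 m/s.
For a circular orbit, v² = GM / r, so r = GM / v².
r = 2.692e+21 / (19380)² m ≈ 7.167e+12 m = 7.167 × 10^12 m.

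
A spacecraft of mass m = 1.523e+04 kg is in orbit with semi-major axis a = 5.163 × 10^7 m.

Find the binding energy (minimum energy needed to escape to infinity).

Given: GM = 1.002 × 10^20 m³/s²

Total orbital energy is E = −GMm/(2a); binding energy is E_bind = −E = GMm/(2a).
E_bind = 1.002e+20 · 1.523e+04 / (2 · 5.163e+07) J ≈ 1.478e+16 J = 14.78 PJ.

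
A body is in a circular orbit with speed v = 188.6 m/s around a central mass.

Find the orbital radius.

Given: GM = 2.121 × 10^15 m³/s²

For a circular orbit, v² = GM / r, so r = GM / v².
r = 2.121e+15 / (188.6)² m ≈ 5.963e+10 m = 5.963 × 10^10 m.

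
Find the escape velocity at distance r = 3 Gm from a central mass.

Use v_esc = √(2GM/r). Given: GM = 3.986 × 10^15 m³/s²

Convert to SI: r = 3 Gm = 3e+09 m.
Escape velocity comes from setting total energy to zero: ½v² − GM/r = 0 ⇒ v_esc = √(2GM / r).
v_esc = √(2 · 3.986e+15 / 3e+09) m/s ≈ 1630 m/s = 1.63 km/s.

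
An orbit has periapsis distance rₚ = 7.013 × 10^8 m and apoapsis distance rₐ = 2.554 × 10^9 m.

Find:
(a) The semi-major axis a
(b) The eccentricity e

(a) a = (rₚ + rₐ) / 2 = (7.013e+08 + 2.554e+09) / 2 ≈ 1.628e+09 m = 1.628 × 10^9 m.
(b) e = (rₐ − rₚ) / (rₐ + rₚ) = (2.554e+09 − 7.013e+08) / (2.554e+09 + 7.013e+08) ≈ 0.5691.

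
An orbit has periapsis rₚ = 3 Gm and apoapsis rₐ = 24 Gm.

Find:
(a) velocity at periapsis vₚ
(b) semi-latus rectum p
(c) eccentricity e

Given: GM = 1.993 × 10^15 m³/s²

Convert to SI: rₚ = 3 Gm = 3e+09 m; rₐ = 24 Gm = 2.4e+10 m.
(a) With a = (rₚ + rₐ)/2 = 1.35e+10 m, vₚ = √(GM (2/rₚ − 1/a)) = √(1.993e+15 · (2/3e+09 − 1/1.35e+10)) m/s ≈ 1087 m/s
(b) From a = (rₚ + rₐ)/2 = 1.35e+10 m and e = (rₐ − rₚ)/(rₐ + rₚ) = 0.777778, p = a(1 − e²) = 1.35e+10 · (1 − (0.777778)²) ≈ 5.333e+09 m
(c) e = (rₐ − rₚ)/(rₐ + rₚ) = (2.4e+10 − 3e+09)/(2.4e+10 + 3e+09) ≈ 0.7778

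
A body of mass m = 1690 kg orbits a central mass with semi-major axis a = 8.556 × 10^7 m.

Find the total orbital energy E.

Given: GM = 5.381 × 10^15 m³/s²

E = −GMm / (2a).
E = −5.381e+15 · 1690 / (2 · 8.556e+07) J ≈ -5.314e+10 J = -53.14 GJ.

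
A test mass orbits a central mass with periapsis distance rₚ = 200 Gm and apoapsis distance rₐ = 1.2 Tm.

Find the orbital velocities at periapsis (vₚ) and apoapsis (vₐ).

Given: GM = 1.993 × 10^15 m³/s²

Convert to SI: rₚ = 200 Gm = 2e+11 m; rₐ = 1.2 Tm = 1.2e+12 m.
Use the vis-viva equation v² = GM(2/r − 1/a) with a = (rₚ + rₐ)/2 = (2e+11 + 1.2e+12)/2 = 7e+11 m.
vₚ = √(GM · (2/rₚ − 1/a)) = √(1.993e+15 · (2/2e+11 − 1/7e+11)) m/s ≈ 130.7 m/s = 130.7 m/s.
vₐ = √(GM · (2/rₐ − 1/a)) = √(1.993e+15 · (2/1.2e+12 − 1/7e+11)) m/s ≈ 21.78 m/s = 21.78 m/s.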